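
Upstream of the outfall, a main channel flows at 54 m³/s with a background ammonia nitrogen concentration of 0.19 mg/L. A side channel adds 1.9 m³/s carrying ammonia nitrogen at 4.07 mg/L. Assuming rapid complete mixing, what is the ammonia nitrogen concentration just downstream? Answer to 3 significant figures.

0.322 mg/L

After mixing, C = (54.00·0.1900 + 1.900·4.070) / 55.90 = 17.99/55.90 = 0.3219 mg/L.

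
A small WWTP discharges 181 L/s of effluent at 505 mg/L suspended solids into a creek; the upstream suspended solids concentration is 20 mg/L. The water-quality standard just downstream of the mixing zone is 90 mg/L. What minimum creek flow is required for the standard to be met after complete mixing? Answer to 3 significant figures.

Set C_mix = 90: (Q·20.00 + 181.0·505.0) / (Q + 181.0) = 90
→ Q = 181.0·(505.0 − 90)/(90 − 20.00) = 1073 L/s.

1070 L/s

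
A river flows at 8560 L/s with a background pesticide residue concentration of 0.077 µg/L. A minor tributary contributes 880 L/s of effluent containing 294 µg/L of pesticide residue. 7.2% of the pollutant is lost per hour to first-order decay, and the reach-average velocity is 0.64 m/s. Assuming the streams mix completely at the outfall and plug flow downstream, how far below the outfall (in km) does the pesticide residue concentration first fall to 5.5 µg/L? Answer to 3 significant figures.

Conservation of mass: C = (8560·0.07700 + 880.0·294.0) / 9440 = 259400/9440 = 27.48 µg/L.
7.2%/h lost → k = −ln(1 − 0.072) = 0.07472 h⁻¹.
Set 27.48·exp(−k·t) = 5.5 → t = ln(27.48/5.5)/k = 77500 s = 21.53 h.
Distance = v·t = 0.64·77500 = 49600 m = 49.60 km.

49.6 km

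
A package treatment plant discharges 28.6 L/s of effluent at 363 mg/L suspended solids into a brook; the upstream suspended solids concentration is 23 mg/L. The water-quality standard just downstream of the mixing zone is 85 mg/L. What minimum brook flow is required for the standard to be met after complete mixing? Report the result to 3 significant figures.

Set C_mix = 85: (Q·23.00 + 28.60·363.0) / (Q + 28.60) = 85
→ Q = 28.60·(363.0 − 85)/(85 − 23.00) = 128.2 L/s.

128 L/s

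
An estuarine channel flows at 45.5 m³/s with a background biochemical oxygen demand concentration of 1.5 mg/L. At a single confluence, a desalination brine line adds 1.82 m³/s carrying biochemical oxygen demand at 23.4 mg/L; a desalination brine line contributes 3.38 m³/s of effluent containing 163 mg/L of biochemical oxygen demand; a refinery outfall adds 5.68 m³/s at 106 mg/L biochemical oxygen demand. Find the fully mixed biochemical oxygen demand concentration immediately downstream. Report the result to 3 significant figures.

22.4 mg/L

Mixed concentration C = ΣQC/ΣQ = (45.50·1.500 + 1.820·23.40 + 3.380·163.0 + 5.680·106.0) / 56.38 = 1264/56.38 = 22.42 mg/L.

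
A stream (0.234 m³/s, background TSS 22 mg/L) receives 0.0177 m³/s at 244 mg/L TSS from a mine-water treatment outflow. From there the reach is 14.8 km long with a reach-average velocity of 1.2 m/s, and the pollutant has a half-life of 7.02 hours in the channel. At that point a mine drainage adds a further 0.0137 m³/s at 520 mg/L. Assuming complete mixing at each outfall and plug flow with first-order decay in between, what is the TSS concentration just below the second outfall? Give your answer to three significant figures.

Mass balance: C = (0.2340·22.00 + 0.01770·244.0) / 0.2517 = 9.467/0.2517 = 37.61 mg/L; combined flow 0.2517 m³/s.
Travel time t = 14.8·1000 / 1.2 = 12330 s = 3.426 h.
Half-life 7.02 h → k = ln 2 / 7.02 = 0.09874 h⁻¹ = 2.370 d⁻¹.
After decay, C = 37.61 × e^(−kt) = 37.61 × 0.7130 = 26.82 mg/L.
Second outfall: C = (0.2517·26.82 + 0.01370·520.0)/0.2654 = 52.28 mg/L.

52.3 mg/L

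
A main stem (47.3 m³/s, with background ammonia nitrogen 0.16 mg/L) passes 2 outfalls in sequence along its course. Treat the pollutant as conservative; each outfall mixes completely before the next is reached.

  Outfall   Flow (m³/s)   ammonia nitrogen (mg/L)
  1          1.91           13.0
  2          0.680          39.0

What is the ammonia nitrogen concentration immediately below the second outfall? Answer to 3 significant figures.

Outfall 1: combined Q = 49.21 m³/s; C = (47.30·0.1600 + 1.910·13.00)/49.21 = 0.6584 mg/L.
Outfall 2: combined Q = 49.89 m³/s; C = (49.21·0.6584 + 0.6800·39.00)/49.89 = 1.181 mg/L.

1.18 mg/L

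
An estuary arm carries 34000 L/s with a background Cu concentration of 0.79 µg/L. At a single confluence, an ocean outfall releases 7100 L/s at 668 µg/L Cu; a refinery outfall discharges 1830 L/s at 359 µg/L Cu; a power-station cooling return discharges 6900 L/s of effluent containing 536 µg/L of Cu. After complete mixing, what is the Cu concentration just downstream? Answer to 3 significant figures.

183 µg/L

Conservation of mass: C = (34000·0.7900 + 7100·668.0 + 1830·359.0 + 6900·536.0) / 49830 = 9125000/49830 = 183.1 µg/L.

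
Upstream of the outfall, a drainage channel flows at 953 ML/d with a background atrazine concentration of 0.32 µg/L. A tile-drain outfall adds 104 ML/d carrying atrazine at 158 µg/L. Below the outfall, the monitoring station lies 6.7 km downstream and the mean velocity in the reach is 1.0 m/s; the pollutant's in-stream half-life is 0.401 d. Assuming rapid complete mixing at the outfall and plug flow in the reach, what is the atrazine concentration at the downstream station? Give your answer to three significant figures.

Flow-weighted average: C = (953.0·0.3200 + 104.0·158.0) / 1057 = 16740/1057 = 15.83 µg/L.
Travel time t = 6.7·1000 / 1.0 = 6700 s = 1.861 h.
Half-life 0.401 d → k = ln 2 / 0.401 = 1.729 d⁻¹.
Decay over the reach: 15.83·exp(−kt) = 15.83·0.8746 = 13.85 µg/L.

13.8 µg/L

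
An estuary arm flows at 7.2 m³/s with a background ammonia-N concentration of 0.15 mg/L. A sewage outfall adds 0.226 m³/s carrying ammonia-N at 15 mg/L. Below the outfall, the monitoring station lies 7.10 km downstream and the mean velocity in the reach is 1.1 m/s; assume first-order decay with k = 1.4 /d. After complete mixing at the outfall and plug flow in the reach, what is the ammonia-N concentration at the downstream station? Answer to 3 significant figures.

Conservation of mass: C = (7.200·0.1500 + 0.2260·15.00) / 7.426 = 4.470/7.426 = 0.6019 mg/L.
Travel time t = 7.10·1000 / 1.1 = 6455 s = 1.793 h.
After decay, C = 0.6019 × e^(−kt) = 0.6019 × 0.9007 = 0.5422 mg/L.

0.542 mg/L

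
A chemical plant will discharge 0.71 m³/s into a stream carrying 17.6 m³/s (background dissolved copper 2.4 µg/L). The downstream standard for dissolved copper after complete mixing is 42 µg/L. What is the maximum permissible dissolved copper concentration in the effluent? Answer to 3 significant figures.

1020 µg/L

At the limit, (Qr·Cr + Qe·Cₑ)/(Qr + Qe) = 42:
Cₑ = (18.31·42 − 17.60·2.400) / 0.7100 = 1024 µg/L.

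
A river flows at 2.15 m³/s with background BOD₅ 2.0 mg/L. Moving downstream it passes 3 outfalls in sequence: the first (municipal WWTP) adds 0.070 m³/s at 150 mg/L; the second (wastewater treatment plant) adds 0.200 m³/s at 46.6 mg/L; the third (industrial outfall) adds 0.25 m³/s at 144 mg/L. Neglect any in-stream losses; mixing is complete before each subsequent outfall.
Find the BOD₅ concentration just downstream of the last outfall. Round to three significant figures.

Below outfall 1: Q → 2.220 m³/s, C = (2.150·2.000 + 0.07000·150.0)/2.220 = 6.667 mg/L.
Below outfall 2: Q → 2.420 m³/s, C = (2.220·6.667 + 0.2000·46.60)/2.420 = 9.967 mg/L.
Below outfall 3: Q → 2.670 m³/s, C = (2.420·9.967 + 0.2500·144.0)/2.670 = 22.52 mg/L.

22.5 mg/L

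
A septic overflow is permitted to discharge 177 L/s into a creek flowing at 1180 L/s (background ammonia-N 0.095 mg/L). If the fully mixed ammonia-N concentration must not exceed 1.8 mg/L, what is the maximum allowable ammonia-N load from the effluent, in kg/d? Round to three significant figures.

201 kg/d

Mass balance at the limit: 1180·0.09500 + 177.0·Cₑ = 1357·1.8 → Cₑ = 13.17 mg/L.
177.0 L/s = 0.1770 m³/s. Load = 0.1770 m³/s × 13.17 g/m³ × 86 400 s/d = 201.4 kg/d.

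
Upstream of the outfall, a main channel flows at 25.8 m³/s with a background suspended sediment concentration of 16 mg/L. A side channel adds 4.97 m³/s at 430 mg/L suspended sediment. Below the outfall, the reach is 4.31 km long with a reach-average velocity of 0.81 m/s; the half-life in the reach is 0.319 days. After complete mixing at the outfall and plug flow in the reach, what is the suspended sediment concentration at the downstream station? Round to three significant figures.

Conservation of mass: C = (25.80·16.00 + 4.970·430.0) / 30.77 = 2550/30.77 = 82.87 mg/L.
Travel time t = 4.31·1000 / 0.81 = 5321 s = 1.478 h.
Half-life 0.319 d → k = ln 2 / 0.319 = 2.173 d⁻¹.
Decay over the reach: 82.87·exp(−kt) = 82.87·0.8747 = 72.49 mg/L.

72.5 mg/L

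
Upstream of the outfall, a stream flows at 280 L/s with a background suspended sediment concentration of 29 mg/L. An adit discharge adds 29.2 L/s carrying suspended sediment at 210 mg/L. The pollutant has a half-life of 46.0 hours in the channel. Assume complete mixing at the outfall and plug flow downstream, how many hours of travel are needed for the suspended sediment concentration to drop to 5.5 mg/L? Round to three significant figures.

141 h

Flow-weighted average: C = (280.0·29.00 + 29.20·210.0) / 309.2 = 14250/309.2 = 46.09 mg/L.
Half-life 46.0 h → k = ln 2 / 46.0 = 0.01507 h⁻¹ = 0.3616 d⁻¹.
46.09·exp(−k·t) = 5.5 → t = ln(46.09/5.5)/k = 507900 s = 141.1 h.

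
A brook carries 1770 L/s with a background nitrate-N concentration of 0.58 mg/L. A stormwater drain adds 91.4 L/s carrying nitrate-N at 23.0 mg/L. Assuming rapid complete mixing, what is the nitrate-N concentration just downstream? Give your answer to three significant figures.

1.68 mg/L

Flow-weighted average: C = (1770·0.5800 + 91.40·23.00) / 1861 = 3129/1861 = 1.681 mg/L.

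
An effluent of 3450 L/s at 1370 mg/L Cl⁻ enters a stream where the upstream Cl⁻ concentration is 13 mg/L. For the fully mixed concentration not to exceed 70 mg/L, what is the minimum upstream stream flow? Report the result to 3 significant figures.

Set C_mix = 70: (Q·13.00 + 3450·1370) / (Q + 3450) = 70
→ Q = 3450·(1370 − 70)/(70 − 13.00) = 78680 L/s.

78700 L/s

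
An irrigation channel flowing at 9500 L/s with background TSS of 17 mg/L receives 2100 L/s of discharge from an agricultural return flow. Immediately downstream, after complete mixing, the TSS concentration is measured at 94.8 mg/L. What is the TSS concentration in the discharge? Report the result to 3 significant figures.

447 mg/L

Mass balance: 9500·17.00 + 2100·Cₑ = 11600·94.80
→ Cₑ = (11600·94.80 − 9500·17.00) / 2100 = 446.8 mg/L.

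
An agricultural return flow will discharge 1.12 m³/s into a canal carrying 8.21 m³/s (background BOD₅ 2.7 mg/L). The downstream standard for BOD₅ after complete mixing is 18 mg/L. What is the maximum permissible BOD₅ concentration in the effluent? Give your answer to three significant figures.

130 mg/L

At the limit, (Qr·Cr + Qe·Cₑ)/(Qr + Qe) = 18:
Cₑ = (9.330·18 − 8.210·2.700) / 1.120 = 130.2 mg/L.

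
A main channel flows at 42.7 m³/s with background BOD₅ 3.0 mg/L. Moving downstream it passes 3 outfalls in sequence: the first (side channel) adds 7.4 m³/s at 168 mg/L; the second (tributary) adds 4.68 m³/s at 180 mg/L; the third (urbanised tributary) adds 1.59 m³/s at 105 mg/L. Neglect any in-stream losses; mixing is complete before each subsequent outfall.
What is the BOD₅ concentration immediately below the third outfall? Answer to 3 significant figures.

Outfall 1: combined Q = 50.10 m³/s; C = (42.70·3.000 + 7.400·168.0)/50.10 = 27.37 mg/L.
Outfall 2: combined Q = 54.78 m³/s; C = (50.10·27.37 + 4.680·180.0)/54.78 = 40.41 mg/L.
Outfall 3: combined Q = 56.37 m³/s; C = (54.78·40.41 + 1.590·105.0)/56.37 = 42.23 mg/L.

42.2 mg/L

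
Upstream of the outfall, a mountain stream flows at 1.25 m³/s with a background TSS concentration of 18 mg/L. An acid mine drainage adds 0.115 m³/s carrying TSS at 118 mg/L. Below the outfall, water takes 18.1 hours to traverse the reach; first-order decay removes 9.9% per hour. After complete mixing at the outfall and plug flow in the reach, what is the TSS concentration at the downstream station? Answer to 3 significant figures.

Flow-weighted average: C = (1.250·18.00 + 0.1150·118.0) / 1.365 = 36.07/1.365 = 26.42 mg/L.
9.9%/h lost → k = −ln(1 − 0.099) = 0.1043 h⁻¹.
First-order decay: C = 26.42·exp(−k·t) = 26.42·0.1515 = 4.004 mg/L.

4.00 mg/L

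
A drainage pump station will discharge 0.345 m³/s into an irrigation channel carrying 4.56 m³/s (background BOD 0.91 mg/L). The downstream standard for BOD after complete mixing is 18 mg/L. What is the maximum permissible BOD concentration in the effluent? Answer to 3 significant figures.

244 mg/L

At the limit, (Qr·Cr + Qe·Cₑ)/(Qr + Qe) = 18:
Cₑ = (4.905·18 − 4.560·0.9100) / 0.3450 = 243.9 mg/L.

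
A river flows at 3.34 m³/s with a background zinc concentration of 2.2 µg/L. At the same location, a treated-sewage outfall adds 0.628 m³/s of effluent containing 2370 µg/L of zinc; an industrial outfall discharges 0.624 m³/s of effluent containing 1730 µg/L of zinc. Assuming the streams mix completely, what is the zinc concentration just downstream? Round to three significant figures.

Flow-weighted average: C = (3.340·2.200 + 0.6280·2370 + 0.6240·1730) / 4.592 = 2575/4.592 = 560.8 µg/L.

561 µg/L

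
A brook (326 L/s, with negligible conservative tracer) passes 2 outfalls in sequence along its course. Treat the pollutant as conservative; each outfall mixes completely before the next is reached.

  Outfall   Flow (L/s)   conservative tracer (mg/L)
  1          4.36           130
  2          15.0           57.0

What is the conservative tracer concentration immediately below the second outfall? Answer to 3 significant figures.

4.12 mg/L

Below outfall 1: Q → 330.4 L/s, C = (326.0·0 + 4.360·130.0)/330.4 = 1.716 mg/L.
Below outfall 2: Q → 345.4 L/s, C = (330.4·1.716 + 15.00·57.00)/345.4 = 4.117 mg/L.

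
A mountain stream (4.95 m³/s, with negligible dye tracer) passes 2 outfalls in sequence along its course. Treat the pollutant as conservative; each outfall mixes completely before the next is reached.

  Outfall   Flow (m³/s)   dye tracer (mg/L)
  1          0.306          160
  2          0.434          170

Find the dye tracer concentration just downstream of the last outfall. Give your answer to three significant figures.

After outfall 1: Q = 4.950 + 0.3060 = 5.256 m³/s; C = (4.950·0 + 0.3060·160.0)/5.256 = 9.315 mg/L.
After outfall 2: Q = 5.256 + 0.4340 = 5.690 m³/s; C = (5.256·9.315 + 0.4340·170.0)/5.690 = 21.57 mg/L.

21.6 mg/L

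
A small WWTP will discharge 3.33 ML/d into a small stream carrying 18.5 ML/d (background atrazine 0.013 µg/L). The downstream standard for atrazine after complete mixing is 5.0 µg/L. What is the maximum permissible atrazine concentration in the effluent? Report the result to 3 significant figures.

At the limit, (Qr·Cr + Qe·Cₑ)/(Qr + Qe) = 5.0:
Cₑ = (21.83·5.0 − 18.50·0.01300) / 3.330 = 32.71 µg/L.

32.7 µg/L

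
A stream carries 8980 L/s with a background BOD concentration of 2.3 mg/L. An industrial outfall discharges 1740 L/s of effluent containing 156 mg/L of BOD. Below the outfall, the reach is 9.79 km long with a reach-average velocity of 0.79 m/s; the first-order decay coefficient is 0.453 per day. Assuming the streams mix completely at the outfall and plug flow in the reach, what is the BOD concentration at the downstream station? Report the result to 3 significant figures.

25.5 mg/L

Mixed concentration C = ΣQC/ΣQ = (8980·2.300 + 1740·156.0) / 10720 = 292100/10720 = 27.25 mg/L.
Travel time t = 9.79·1000 / 0.79 = 12390 s = 3.442 h.
After decay, C = 27.25 × e^(−kt) = 27.25 × 0.9371 = 25.53 mg/L.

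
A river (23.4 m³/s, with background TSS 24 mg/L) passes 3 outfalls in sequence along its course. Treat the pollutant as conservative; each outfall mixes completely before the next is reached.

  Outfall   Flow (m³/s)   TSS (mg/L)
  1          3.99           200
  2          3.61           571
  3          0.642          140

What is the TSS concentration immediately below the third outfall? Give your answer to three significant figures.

111 mg/L

Outfall 1: combined Q = 27.39 m³/s; C = (23.40·24.00 + 3.990·200.0)/27.39 = 49.64 mg/L.
Outfall 2: combined Q = 31.00 m³/s; C = (27.39·49.64 + 3.610·571.0)/31.00 = 110.4 mg/L.
Outfall 3: combined Q = 31.64 m³/s; C = (31.00·110.4 + 0.6420·140.0)/31.64 = 111.0 mg/L.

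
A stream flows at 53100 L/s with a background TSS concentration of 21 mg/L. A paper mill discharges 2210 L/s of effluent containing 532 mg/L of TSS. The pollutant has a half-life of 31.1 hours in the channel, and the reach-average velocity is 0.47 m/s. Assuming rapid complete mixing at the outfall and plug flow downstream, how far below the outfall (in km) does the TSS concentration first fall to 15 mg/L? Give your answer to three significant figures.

Mass balance: C = (53100·21.00 + 2210·532.0) / 55310 = 2291000/55310 = 41.42 mg/L.
Half-life 31.1 h → k = ln 2 / 31.1 = 0.02229 h⁻¹ = 0.5349 d⁻¹.
Set 41.42·exp(−k·t) = 15 → t = ln(41.42/15)/k = 164100 s = 45.57 h.
Distance = v·t = 0.47·164100 = 77110 m = 77.11 km.

77.1 km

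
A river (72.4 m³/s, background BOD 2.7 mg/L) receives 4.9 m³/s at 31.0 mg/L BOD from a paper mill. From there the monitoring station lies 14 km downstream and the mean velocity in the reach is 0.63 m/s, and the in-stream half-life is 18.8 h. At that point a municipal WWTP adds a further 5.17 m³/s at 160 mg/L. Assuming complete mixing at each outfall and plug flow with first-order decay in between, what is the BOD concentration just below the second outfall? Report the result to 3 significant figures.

Mass balance: C = (72.40·2.700 + 4.900·31.00) / 77.30 = 347.4/77.30 = 4.494 mg/L; combined flow 77.30 m³/s.
Travel time t = 14·1000 / 0.63 = 22220 s = 6.173 h.
Half-life 18.8 h → k = ln 2 / 18.8 = 0.03687 h⁻¹ = 0.8849 d⁻¹.
First-order decay: C = 4.494·exp(−k·t) = 4.494·0.7965 = 3.579 mg/L.
At the second outfall, C = (77.30·3.579 + 5.170·160.0) / (77.30 + 5.170) = 13.39 mg/L.

13.4 mg/L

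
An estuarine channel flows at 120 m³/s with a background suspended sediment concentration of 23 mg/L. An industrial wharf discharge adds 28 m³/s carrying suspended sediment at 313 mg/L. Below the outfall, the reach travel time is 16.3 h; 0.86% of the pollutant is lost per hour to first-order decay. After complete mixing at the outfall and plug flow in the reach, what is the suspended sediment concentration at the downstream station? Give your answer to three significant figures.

67.6 mg/L

Conservation of mass: C = (120.0·23.00 + 28.00·313.0) / 148.0 = 11520/148.0 = 77.86 mg/L.
0.86%/h lost → k = −ln(1 − 0.0086) = 0.008637 h⁻¹.
After decay, C = 77.86 × e^(−kt) = 77.86 × 0.8687 = 67.64 mg/L.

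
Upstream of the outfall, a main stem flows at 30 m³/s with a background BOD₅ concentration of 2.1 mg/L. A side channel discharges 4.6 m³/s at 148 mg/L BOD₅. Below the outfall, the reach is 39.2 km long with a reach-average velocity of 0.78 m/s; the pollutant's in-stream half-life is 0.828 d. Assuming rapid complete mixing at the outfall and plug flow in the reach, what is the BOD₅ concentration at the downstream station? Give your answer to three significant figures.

Mixed concentration C = ΣQC/ΣQ = (30.00·2.100 + 4.600·148.0) / 34.60 = 743.8/34.60 = 21.50 mg/L.
Travel time t = 39.2·1000 / 0.78 = 50260 s = 13.96 h.
Half-life 0.828 d → k = ln 2 / 0.828 = 0.8371 d⁻¹.
After decay, C = 21.50 × e^(−kt) = 21.50 × 0.6145 = 13.21 mg/L.

13.2 mg/L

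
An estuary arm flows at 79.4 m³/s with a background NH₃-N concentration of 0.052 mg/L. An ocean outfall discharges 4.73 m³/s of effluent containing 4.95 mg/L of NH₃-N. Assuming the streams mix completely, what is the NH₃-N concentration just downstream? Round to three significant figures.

Mass balance: C = (79.40·0.05200 + 4.730·4.950) / 84.13 = 27.54/84.13 = 0.3274 mg/L.

0.327 mg/L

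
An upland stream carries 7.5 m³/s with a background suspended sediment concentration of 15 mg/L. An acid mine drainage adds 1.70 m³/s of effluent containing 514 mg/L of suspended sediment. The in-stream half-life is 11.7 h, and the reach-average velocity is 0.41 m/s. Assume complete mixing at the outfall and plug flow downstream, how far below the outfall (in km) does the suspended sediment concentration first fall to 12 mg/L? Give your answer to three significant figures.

54.6 km

Flow-weighted average: C = (7.500·15.00 + 1.700·514.0) / 9.200 = 986.3/9.200 = 107.2 mg/L.
Half-life 11.7 h → k = ln 2 / 11.7 = 0.05924 h⁻¹ = 1.422 d⁻¹.
Set 107.2·exp(−k·t) = 12 → t = ln(107.2/12)/k = 133100 s = 36.96 h.
Distance = v·t = 0.41·133100 = 54560 m = 54.56 km.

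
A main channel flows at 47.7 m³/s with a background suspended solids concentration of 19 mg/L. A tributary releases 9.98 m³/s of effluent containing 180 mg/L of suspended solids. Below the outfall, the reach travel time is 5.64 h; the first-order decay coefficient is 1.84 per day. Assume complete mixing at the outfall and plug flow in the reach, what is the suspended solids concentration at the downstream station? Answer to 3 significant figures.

30.4 mg/L

Mixed concentration C = ΣQC/ΣQ = (47.70·19.00 + 9.980·180.0) / 57.68 = 2703/57.68 = 46.86 mg/L.
First-order decay: C = 46.86·exp(−k·t) = 46.86·0.6489 = 30.41 mg/L.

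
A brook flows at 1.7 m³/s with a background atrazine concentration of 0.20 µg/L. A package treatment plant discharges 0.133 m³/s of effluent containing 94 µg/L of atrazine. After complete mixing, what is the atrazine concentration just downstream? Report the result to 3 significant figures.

7.01 µg/L

Mixed concentration C = ΣQC/ΣQ = (1.700·0.2000 + 0.1330·94.00) / 1.833 = 12.84/1.833 = 7.006 µg/L.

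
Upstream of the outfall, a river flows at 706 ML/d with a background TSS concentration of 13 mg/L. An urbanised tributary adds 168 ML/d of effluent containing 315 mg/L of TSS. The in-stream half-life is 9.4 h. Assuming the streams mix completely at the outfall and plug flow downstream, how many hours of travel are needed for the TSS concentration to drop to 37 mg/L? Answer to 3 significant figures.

Conservation of mass: C = (706.0·13.00 + 168.0·315.0) / 874.0 = 62100/874.0 = 71.05 mg/L.
Half-life 9.4 h → k = ln 2 / 9.4 = 0.07374 h⁻¹ = 1.770 d⁻¹.
71.05·exp(−k·t) = 37 → t = ln(71.05/37)/k = 31850 s = 8.848 h.

8.85 h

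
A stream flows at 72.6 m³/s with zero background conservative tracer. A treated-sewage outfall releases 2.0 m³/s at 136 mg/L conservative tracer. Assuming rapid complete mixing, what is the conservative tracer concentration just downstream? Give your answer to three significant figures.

3.65 mg/L

Mass balance: C = (72.60·0 + 2.000·136.0) / 74.60 = 272.0/74.60 = 3.646 mg/L.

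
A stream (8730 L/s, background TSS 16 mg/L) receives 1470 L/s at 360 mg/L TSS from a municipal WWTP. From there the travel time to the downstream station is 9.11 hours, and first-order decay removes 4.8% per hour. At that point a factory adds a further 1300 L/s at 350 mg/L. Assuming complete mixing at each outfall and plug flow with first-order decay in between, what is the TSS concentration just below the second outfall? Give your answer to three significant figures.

After mixing, C = (8730·16.00 + 1470·360.0) / 10200 = 668900/10200 = 65.58 mg/L; combined flow 10200 L/s.
4.8%/h lost → k = −ln(1 − 0.048) = 0.04919 h⁻¹.
Applying C = C₀e^(−kt): 65.58 × 0.6388 = 41.89 mg/L.
Second outfall: C = (10200·41.89 + 1300·350.0)/11500 = 76.72 mg/L.

76.7 mg/L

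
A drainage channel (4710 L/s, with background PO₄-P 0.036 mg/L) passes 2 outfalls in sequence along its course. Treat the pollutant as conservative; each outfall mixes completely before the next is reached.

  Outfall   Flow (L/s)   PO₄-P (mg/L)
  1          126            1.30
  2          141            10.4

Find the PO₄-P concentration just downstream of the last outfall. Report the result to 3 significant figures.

0.362 mg/L

Below outfall 1: Q → 4836 L/s, C = (4710·0.03600 + 126.0·1.300)/4836 = 0.06893 mg/L.
Below outfall 2: Q → 4977 L/s, C = (4836·0.06893 + 141.0·10.40)/4977 = 0.3616 mg/L.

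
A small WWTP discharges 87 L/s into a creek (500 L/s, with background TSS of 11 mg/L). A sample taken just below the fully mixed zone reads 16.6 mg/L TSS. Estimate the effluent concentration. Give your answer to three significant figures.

Mass balance: 500.0·11.00 + 87.00·Cₑ = 587.0·16.60
→ Cₑ = (587.0·16.60 − 500.0·11.00) / 87.00 = 48.78 mg/L.

48.8 mg/L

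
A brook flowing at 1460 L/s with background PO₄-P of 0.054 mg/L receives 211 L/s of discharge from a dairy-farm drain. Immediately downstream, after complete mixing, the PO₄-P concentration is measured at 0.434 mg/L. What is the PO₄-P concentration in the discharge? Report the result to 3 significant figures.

Mass balance: 1460·0.05400 + 211.0·Cₑ = 1671·0.4340
→ Cₑ = (1671·0.4340 − 1460·0.05400) / 211.0 = 3.063 mg/L.

3.06 mg/L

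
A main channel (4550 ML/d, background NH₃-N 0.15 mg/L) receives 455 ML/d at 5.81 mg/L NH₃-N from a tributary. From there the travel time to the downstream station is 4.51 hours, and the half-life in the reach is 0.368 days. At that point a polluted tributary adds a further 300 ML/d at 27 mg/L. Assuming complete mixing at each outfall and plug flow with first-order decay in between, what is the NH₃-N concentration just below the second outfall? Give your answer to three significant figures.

Flow-weighted average: C = (4550·0.1500 + 455.0·5.810) / 5005 = 3326/5005 = 0.6645 mg/L; combined flow 5005 ML/d.
Half-life 0.368 d → k = ln 2 / 0.368 = 1.884 d⁻¹.
First-order decay: C = 0.6645·exp(−k·t) = 0.6645·0.7019 = 0.4665 mg/L.
Second outfall: C = (5005·0.4665 + 300.0·27.00)/5305 = 1.967 mg/L.

1.97 mg/L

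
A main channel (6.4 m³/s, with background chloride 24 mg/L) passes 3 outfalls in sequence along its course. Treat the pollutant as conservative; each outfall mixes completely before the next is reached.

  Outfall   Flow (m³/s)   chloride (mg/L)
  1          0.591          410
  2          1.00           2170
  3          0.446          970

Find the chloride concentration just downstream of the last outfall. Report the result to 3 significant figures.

355 mg/L

After outfall 1: Q = 6.400 + 0.5910 = 6.991 m³/s; C = (6.400·24.00 + 0.5910·410.0)/6.991 = 56.63 mg/L.
After outfall 2: Q = 6.991 + 1.000 = 7.991 m³/s; C = (6.991·56.63 + 1.000·2170)/7.991 = 321.1 mg/L.
After outfall 3: Q = 7.991 + 0.4460 = 8.437 m³/s; C = (7.991·321.1 + 0.4460·970.0)/8.437 = 355.4 mg/L.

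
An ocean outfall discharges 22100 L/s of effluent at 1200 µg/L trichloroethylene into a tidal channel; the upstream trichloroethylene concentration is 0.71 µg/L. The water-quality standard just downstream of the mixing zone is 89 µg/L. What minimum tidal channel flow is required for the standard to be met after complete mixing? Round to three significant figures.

278000 L/s

Set C_mix = 89: (Q·0.7100 + 22100·1200) / (Q + 22100) = 89
→ Q = 22100·(1200 − 89)/(89 − 0.7100) = 278100 L/s.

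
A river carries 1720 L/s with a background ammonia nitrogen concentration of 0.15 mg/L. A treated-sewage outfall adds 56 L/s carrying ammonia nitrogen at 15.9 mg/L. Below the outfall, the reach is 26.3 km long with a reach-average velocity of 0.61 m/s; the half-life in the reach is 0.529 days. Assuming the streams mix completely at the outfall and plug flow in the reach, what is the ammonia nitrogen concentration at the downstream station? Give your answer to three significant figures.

Flow-weighted average: C = (1720·0.1500 + 56.00·15.90) / 1776 = 1148/1776 = 0.6466 mg/L.
Travel time t = 26.3·1000 / 0.61 = 43110 s = 11.98 h.
Half-life 0.529 d → k = ln 2 / 0.529 = 1.310 d⁻¹.
Decay over the reach: 0.6466·exp(−kt) = 0.6466·0.5200 = 0.3363 mg/L.

0.336 mg/L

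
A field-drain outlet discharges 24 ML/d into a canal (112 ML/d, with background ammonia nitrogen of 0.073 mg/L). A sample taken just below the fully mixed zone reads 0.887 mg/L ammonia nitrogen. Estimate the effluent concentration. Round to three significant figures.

4.69 mg/L

Mass balance: 112.0·0.07300 + 24.00·Cₑ = 136.0·0.8870
→ Cₑ = (136.0·0.8870 − 112.0·0.07300) / 24.00 = 4.686 mg/L.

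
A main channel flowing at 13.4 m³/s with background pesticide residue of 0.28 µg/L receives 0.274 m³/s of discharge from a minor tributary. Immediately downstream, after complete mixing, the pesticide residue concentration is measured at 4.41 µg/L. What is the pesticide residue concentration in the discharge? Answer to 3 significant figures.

206 µg/L

Mass balance: 13.40·0.2800 + 0.2740·Cₑ = 13.67·4.410
→ Cₑ = (13.67·4.410 − 13.40·0.2800) / 0.2740 = 206.4 µg/L.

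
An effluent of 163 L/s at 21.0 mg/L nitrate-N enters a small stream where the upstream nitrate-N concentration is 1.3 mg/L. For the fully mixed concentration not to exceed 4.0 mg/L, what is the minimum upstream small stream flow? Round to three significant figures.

1030 L/s

Set C_mix = 4.0: (Q·1.300 + 163.0·21.00) / (Q + 163.0) = 4.0
→ Q = 163.0·(21.00 − 4.0)/(4.0 − 1.300) = 1026 L/s.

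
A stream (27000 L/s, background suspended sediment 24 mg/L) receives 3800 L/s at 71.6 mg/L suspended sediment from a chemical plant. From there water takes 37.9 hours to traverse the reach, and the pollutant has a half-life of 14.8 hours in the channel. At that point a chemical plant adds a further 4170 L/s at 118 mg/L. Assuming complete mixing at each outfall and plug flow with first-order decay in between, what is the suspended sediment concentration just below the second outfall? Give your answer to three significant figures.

After mixing, C = (27000·24.00 + 3800·71.60) / 30800 = 920100/30800 = 29.87 mg/L; combined flow 30800 L/s.
Half-life 14.8 h → k = ln 2 / 14.8 = 0.04683 h⁻¹ = 1.124 d⁻¹.
Decay over the reach: 29.87·exp(−kt) = 29.87·0.1695 = 5.063 mg/L.
Second outfall: C = (30800·5.063 + 4170·118.0)/34970 = 18.53 mg/L.

18.5 mg/L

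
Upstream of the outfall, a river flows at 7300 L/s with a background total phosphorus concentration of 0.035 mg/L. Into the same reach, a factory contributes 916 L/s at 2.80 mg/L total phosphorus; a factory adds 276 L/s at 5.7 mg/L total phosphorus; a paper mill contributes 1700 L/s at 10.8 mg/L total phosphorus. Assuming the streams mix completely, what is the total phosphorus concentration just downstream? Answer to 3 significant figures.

After mixing, C = (7300·0.03500 + 916.0·2.800 + 276.0·5.700 + 1700·10.80) / 10190 = 22750/10190 = 2.232 mg/L.

2.23 mg/L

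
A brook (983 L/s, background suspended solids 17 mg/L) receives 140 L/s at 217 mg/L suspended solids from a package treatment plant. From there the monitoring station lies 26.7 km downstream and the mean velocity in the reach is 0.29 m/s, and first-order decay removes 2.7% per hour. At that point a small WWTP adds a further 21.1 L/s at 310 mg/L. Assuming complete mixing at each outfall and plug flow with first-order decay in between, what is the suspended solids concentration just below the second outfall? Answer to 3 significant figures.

26.2 mg/L

After mixing, C = (983.0·17.00 + 140.0·217.0) / 1123 = 47090/1123 = 41.93 mg/L; combined flow 1123 L/s.
Travel time t = 26.7·1000 / 0.29 = 92070 s = 25.57 h.
2.7%/h lost → k = −ln(1 − 0.027) = 0.02737 h⁻¹.
Applying C = C₀e^(−kt): 41.93 × 0.4966 = 20.82 mg/L.
Second outfall: C = (1123·20.82 + 21.10·310.0)/1144 = 26.16 mg/L.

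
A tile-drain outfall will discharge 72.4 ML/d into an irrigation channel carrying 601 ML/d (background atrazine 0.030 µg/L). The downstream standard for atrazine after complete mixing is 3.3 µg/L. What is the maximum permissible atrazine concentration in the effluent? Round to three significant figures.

30.4 µg/L

At the limit, (Qr·Cr + Qe·Cₑ)/(Qr + Qe) = 3.3:
Cₑ = (673.4·3.3 − 601.0·0.03000) / 72.40 = 30.44 µg/L.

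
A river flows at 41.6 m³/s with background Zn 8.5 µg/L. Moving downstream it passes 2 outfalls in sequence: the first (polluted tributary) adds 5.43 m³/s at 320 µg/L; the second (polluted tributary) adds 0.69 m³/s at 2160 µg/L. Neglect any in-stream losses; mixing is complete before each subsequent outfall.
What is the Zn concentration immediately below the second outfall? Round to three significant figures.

75.1 µg/L

Below outfall 1: Q → 47.03 m³/s, C = (41.60·8.500 + 5.430·320.0)/47.03 = 44.47 µg/L.
Below outfall 2: Q → 47.72 m³/s, C = (47.03·44.47 + 0.6900·2160)/47.72 = 75.05 µg/L.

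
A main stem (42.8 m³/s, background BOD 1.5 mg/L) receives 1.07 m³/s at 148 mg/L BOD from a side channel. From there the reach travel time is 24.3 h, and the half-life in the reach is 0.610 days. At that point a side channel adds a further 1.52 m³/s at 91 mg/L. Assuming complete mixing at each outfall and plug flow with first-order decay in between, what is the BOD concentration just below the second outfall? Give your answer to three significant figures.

4.60 mg/L

Conservation of mass: C = (42.80·1.500 + 1.070·148.0) / 43.87 = 222.6/43.87 = 5.073 mg/L; combined flow 43.87 m³/s.
Half-life 0.610 d → k = ln 2 / 0.610 = 1.136 d⁻¹.
Decay over the reach: 5.073·exp(−kt) = 5.073·0.3165 = 1.606 mg/L.
Second outfall: C = (43.87·1.606 + 1.520·91.00)/45.39 = 4.599 mg/L.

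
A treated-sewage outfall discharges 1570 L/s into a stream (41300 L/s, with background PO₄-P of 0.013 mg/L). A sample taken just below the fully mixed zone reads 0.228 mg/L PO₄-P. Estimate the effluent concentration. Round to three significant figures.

5.88 mg/L

Mass balance: 41300·0.01300 + 1570·Cₑ = 42870·0.2280
→ Cₑ = (42870·0.2280 − 41300·0.01300) / 1570 = 5.884 mg/L.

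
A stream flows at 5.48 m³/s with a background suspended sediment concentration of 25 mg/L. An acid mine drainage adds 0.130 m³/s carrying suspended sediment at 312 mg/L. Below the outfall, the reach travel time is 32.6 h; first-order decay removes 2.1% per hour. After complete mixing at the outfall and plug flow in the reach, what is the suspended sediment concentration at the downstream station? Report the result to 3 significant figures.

15.8 mg/L

Mixed concentration C = ΣQC/ΣQ = (5.480·25.00 + 0.1300·312.0) / 5.610 = 177.6/5.610 = 31.65 mg/L.
2.1%/h lost → k = −ln(1 − 0.021) = 0.02122 h⁻¹.
First-order decay: C = 31.65·exp(−k·t) = 31.65·0.5006 = 15.85 mg/L.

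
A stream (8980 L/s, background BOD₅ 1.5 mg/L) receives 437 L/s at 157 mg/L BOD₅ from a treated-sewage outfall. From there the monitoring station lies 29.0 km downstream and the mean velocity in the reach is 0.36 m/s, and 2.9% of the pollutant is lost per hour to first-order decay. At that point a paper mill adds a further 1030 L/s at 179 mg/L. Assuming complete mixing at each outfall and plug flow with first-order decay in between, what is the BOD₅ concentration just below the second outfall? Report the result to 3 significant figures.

21.7 mg/L

After mixing, C = (8980·1.500 + 437.0·157.0) / 9417 = 82080/9417 = 8.716 mg/L; combined flow 9417 L/s.
Travel time t = 29.0·1000 / 0.36 = 80560 s = 22.38 h.
2.9%/h lost → k = −ln(1 − 0.029) = 0.02943 h⁻¹.
Applying C = C₀e^(−kt): 8.716 × 0.5176 = 4.512 mg/L.
At the second outfall, C = (9417·4.512 + 1030·179.0) / (9417 + 1030) = 21.71 mg/L.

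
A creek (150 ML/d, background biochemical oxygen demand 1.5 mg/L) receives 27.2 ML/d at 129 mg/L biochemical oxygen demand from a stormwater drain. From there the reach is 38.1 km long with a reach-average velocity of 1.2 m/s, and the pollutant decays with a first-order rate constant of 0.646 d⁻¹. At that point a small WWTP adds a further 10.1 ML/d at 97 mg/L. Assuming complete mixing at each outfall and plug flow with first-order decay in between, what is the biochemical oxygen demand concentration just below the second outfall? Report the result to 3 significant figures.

Conservation of mass: C = (150.0·1.500 + 27.20·129.0) / 177.2 = 3734/177.2 = 21.07 mg/L; combined flow 177.2 ML/d.
Travel time t = 38.1·1000 / 1.2 = 31750 s = 8.819 h.
Applying C = C₀e^(−kt): 21.07 × 0.7887 = 16.62 mg/L.
At the second outfall, C = (177.2·16.62 + 10.10·97.00) / (177.2 + 10.10) = 20.95 mg/L.

21.0 mg/L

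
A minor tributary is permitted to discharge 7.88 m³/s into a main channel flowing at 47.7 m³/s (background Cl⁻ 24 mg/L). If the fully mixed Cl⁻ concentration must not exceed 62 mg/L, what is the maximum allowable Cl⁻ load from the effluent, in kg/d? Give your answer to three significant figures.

199000 kg/d

Mass balance at the limit: 47.70·24.00 + 7.880·Cₑ = 55.58·62 → Cₑ = 292.0 mg/L.
Load = 7.880 m³/s × 292.0 g/m³ × 86 400 s/d = 198800 kg/d.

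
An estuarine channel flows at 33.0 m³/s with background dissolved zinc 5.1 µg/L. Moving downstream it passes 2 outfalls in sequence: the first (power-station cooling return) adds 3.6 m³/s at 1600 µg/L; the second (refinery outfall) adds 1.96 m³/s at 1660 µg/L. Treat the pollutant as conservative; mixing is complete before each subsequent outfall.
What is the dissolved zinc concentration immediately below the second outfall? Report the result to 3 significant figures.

Below outfall 1: Q → 36.60 m³/s, C = (33.00·5.100 + 3.600·1600)/36.60 = 162.0 µg/L.
Below outfall 2: Q → 38.56 m³/s, C = (36.60·162.0 + 1.960·1660)/38.56 = 238.1 µg/L.

238 µg/L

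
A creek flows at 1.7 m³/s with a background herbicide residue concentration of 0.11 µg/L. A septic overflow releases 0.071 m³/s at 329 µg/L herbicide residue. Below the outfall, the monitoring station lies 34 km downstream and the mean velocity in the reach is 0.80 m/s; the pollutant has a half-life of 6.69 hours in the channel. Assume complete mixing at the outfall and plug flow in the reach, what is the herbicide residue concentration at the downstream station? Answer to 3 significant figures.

3.91 µg/L

Mixed concentration C = ΣQC/ΣQ = (1.700·0.1100 + 0.07100·329.0) / 1.771 = 23.55/1.771 = 13.30 µg/L.
Travel time t = 34·1000 / 0.80 = 42500 s = 11.81 h.
Half-life 6.69 h → k = ln 2 / 6.69 = 0.1036 h⁻¹ = 2.487 d⁻¹.
Applying C = C₀e^(−kt): 13.30 × 0.2943 = 3.913 µg/L.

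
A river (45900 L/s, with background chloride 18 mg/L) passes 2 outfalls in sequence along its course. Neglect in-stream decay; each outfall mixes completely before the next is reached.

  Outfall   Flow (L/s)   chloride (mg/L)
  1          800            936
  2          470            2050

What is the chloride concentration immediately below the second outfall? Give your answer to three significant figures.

Below outfall 1: Q → 46700 L/s, C = (45900·18.00 + 800.0·936.0)/46700 = 33.73 mg/L.
Below outfall 2: Q → 47170 L/s, C = (46700·33.73 + 470.0·2050)/47170 = 53.82 mg/L.

53.8 mg/L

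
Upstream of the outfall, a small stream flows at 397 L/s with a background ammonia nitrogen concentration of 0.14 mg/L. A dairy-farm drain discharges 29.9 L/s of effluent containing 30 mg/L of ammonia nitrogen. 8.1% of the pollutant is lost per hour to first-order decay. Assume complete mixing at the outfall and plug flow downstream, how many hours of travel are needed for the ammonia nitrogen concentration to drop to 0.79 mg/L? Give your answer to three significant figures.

Conservation of mass: C = (397.0·0.1400 + 29.90·30.00) / 426.9 = 952.6/426.9 = 2.231 mg/L.
8.1%/h lost → k = −ln(1 − 0.081) = 0.08447 h⁻¹.
2.231·exp(−k·t) = 0.79 → t = ln(2.231/0.79)/k = 44250 s = 12.29 h.

12.3 h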